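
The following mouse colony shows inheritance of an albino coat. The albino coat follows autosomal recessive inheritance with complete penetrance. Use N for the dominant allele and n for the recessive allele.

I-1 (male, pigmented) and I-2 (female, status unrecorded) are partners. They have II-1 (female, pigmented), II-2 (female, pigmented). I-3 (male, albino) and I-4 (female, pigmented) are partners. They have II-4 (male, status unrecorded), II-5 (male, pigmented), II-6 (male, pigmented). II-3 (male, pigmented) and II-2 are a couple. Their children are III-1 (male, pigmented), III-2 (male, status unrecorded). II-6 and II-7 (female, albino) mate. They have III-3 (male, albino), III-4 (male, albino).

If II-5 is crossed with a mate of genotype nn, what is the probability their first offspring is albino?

II-5 is pigmented so carries N and received n from I-3 (nn), so II-5 is Nn.
The cross gives 1/2 Nn : 1/2 nn, so P(offspring is albino) = 1/2.

1/2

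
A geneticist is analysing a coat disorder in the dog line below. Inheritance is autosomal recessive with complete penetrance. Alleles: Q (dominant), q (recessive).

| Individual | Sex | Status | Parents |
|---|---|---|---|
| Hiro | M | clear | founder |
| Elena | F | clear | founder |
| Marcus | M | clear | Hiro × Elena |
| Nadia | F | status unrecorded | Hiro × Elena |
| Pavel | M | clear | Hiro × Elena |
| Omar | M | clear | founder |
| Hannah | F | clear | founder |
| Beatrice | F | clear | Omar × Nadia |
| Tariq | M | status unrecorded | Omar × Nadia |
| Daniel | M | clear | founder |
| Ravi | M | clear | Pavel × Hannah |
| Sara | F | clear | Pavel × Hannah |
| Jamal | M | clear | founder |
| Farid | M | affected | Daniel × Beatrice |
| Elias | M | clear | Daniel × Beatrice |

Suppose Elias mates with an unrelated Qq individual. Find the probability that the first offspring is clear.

Daniel is clear so carries Q and passed q to Farid (qq), so Daniel is Qq.
Beatrice is clear so carries Q and passed q to Farid (qq), so Beatrice is Qq.
Elias is a clear offspring of Daniel (Qq) × Beatrice (Qq), whose cross gives 1/4 QQ : 1/2 Qq : 1/4 qq; conditioning on being clear, Elias is QQ with probability 1/3, Qq with probability 2/3.
Summing over parental genotype combinations, P(offspring is clear) = 1/3·1 + 2/3·3/4 = 5/6.

5/6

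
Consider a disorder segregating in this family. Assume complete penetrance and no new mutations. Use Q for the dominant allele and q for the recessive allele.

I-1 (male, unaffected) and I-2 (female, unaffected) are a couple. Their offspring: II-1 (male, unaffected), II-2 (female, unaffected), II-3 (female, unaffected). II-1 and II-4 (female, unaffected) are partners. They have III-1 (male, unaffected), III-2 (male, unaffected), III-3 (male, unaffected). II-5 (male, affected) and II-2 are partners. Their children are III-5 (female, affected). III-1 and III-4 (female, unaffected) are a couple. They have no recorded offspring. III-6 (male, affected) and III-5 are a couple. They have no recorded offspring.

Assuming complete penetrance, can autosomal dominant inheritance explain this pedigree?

Yes

A consistent assignment under autosomal dominant exists: I-1 qq, I-2 qq, II-1 qq, II-2 qq, II-3 qq, II-4 qq, II-5 QQ, III-1 qq, III-2 qq, III-3 qq, III-4 qq, III-5 Qq, III-6 QQ.
In this assignment every recorded phenotype matches its genotype and every non-founder's genotype is obtainable from its parents' genotypes, so the pedigree is consistent.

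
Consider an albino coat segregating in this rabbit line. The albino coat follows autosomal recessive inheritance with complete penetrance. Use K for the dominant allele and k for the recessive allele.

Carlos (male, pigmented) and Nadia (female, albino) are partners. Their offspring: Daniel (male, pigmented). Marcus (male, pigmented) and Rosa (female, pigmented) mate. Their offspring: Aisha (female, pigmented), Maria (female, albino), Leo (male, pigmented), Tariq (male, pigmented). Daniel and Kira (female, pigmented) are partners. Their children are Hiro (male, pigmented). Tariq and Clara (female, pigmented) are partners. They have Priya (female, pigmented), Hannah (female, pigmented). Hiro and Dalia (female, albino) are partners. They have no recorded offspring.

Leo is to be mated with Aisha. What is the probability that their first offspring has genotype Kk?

Marcus is pigmented so carries K and passed k to Maria (kk), so Marcus is Kk.
Rosa is pigmented so carries K and passed k to Maria (kk), so Rosa is Kk.
Leo is a pigmented offspring of Marcus (Kk) × Rosa (Kk), whose cross gives 1/4 KK : 1/2 Kk : 1/4 kk; conditioning on being pigmented, Leo is KK with probability 1/3, Kk with probability 2/3.
Aisha is a pigmented offspring of Marcus (Kk) × Rosa (Kk), whose cross gives 1/4 KK : 1/2 Kk : 1/4 kk; conditioning on being pigmented, Aisha is KK with probability 1/3, Kk with probability 2/3.
Summing over parental genotype combinations, P(offspring has genotype Kk) = 2/9·1/2 + 2/9·1/2 + 4/9·1/2 = 4/9.

4/9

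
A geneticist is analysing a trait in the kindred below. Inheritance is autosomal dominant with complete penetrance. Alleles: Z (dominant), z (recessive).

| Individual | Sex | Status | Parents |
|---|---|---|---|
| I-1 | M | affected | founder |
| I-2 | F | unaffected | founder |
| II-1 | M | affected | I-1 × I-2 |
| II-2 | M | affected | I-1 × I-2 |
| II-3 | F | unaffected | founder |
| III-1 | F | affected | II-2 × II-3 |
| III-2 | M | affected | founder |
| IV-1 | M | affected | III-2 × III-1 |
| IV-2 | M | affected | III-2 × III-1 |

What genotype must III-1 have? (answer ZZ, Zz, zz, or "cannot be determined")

From phenotype alone, III-1 is ZZ or Zz.
III-1 is affected so carries Z and received z from II-3 (zz), so III-1 is Zz.

Zz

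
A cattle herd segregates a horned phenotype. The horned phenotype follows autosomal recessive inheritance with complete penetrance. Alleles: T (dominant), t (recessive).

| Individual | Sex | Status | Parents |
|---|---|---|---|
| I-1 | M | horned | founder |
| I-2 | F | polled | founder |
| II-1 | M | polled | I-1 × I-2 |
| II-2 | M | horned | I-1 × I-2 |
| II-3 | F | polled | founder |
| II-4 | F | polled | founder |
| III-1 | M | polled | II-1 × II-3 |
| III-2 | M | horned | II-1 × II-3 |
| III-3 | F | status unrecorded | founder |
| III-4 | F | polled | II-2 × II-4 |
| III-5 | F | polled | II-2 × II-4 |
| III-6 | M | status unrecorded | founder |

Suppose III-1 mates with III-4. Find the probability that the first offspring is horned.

II-1 is polled so carries T and received t from I-1 (tt), so II-1 is Tt.
II-3 is polled so carries T and passed t to III-2 (tt), so II-3 is Tt.
III-1 is a polled offspring of II-1 (Tt) × II-3 (Tt), whose cross gives 1/4 TT : 1/2 Tt : 1/4 tt; conditioning on being polled, III-1 is TT with probability 1/3, Tt with probability 2/3.
III-4 is polled so carries T and received t from II-2 (tt), so III-4 is Tt.
Summing over parental genotype combinations, P(offspring is horned) = 2/3·1/4 = 1/6.

1/6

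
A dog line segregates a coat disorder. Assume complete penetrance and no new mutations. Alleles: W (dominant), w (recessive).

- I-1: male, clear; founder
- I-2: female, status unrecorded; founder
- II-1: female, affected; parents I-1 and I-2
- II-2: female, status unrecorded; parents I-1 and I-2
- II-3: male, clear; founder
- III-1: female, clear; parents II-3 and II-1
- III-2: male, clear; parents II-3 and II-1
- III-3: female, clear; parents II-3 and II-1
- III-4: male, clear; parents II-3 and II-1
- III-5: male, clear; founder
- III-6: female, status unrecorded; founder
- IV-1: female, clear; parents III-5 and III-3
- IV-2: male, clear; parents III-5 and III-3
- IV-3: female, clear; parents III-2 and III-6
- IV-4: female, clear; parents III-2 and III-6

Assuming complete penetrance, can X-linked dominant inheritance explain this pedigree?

A consistent assignment under X-linked dominant exists: I-1 X^w Y, I-2 X^W X^W, II-1 X^W X^w, II-2 X^W X^w, II-3 X^w Y, III-1 X^w X^w, III-2 X^w Y, III-3 X^w X^w, III-4 X^w Y, III-5 X^w Y, III-6 X^W X^w, IV-1 X^w X^w, IV-2 X^w Y, IV-3 X^w X^w, IV-4 X^w X^w.
In this assignment every recorded phenotype matches its genotype and every non-founder's genotype is obtainable from its parents' genotypes, so the pedigree is consistent.

Yes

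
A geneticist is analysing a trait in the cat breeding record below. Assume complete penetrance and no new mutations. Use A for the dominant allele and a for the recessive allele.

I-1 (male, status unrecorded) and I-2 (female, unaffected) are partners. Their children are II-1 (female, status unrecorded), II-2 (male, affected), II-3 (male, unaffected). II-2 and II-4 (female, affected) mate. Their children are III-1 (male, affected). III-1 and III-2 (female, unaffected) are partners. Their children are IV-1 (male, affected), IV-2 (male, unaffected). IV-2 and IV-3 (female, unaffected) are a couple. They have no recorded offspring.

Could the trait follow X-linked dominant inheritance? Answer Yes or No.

No

Under X-linked dominant, II-2 (affected, male) cannot arise from I-1 (unrecorded) × I-2 (unaffected).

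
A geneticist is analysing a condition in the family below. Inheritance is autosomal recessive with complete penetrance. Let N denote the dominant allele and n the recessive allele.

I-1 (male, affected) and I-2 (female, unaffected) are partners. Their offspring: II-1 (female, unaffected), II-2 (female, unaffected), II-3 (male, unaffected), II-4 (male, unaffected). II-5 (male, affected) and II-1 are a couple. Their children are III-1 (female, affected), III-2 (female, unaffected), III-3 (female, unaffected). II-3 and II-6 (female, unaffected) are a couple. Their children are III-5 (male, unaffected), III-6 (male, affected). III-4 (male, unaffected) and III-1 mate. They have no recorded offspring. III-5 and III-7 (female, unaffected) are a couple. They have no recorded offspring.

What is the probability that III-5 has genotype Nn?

II-3 is unaffected so carries N and received n from I-1 (nn), so II-3 is Nn.
II-6 is unaffected so carries N and passed n to III-6 (nn), so II-6 is Nn.
Their cross gives offspring ratios 1/4 NN : 1/2 Nn : 1/4 nn. Conditioning on III-5 being unaffected, P(Nn) = 1/2 / 3/4 = 2/3.

2/3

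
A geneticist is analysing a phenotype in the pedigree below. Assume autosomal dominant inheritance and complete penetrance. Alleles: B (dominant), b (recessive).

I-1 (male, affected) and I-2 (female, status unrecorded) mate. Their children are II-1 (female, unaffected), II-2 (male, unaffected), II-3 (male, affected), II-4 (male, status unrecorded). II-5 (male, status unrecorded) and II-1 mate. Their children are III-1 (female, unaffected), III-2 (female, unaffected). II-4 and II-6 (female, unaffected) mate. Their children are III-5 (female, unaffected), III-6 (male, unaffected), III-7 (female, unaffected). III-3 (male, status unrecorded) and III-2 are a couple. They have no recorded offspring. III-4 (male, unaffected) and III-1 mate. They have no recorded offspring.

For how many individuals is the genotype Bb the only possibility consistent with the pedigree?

1

Obligate heterozygotes: I-1 is affected so carries B and passed b to II-1 (bb), so I-1 is Bb.
Every other individual is either homozygous by phenotype or has at least one consistent homozygous assignment, so the count is 1.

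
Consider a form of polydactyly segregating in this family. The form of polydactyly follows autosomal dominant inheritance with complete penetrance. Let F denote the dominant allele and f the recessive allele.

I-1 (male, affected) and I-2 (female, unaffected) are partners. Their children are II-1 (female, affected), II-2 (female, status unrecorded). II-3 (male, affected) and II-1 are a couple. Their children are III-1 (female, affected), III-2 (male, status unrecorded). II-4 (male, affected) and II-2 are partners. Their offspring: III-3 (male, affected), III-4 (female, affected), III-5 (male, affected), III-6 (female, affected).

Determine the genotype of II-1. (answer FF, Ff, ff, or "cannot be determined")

Ff

From phenotype alone, II-1 is FF or Ff.
II-1 is affected so carries F and received f from I-2 (ff), so II-1 is Ff.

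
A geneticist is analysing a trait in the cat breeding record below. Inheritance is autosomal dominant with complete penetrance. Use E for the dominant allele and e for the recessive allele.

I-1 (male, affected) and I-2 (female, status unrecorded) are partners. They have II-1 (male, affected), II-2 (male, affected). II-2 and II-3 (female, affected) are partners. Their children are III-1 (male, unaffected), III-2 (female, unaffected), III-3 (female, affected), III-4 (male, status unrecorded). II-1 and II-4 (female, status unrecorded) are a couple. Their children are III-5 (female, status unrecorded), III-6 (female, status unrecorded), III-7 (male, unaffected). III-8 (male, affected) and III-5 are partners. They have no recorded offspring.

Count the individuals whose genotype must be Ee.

3

Obligate heterozygotes: II-1 is affected so carries E and passed e to III-7 (ee), so II-1 is Ee; II-2 is affected so carries E and passed e to III-1 (ee), so II-2 is Ee; II-3 is affected so carries E and passed e to III-1 (ee), so II-3 is Ee.
Every other individual is either homozygous by phenotype or has at least one consistent homozygous assignment, so the count is 3.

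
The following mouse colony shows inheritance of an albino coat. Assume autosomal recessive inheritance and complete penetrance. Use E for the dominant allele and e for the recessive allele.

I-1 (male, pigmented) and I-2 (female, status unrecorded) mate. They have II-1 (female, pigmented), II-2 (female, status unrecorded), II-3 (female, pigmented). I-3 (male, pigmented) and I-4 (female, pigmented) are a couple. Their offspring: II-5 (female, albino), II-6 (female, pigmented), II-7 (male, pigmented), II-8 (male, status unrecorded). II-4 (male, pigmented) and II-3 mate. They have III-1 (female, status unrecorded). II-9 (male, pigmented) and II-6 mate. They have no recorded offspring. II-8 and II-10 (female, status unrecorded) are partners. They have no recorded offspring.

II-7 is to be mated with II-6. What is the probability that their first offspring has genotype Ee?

I-3 is pigmented so carries E and passed e to II-5 (ee), so I-3 is Ee.
I-4 is pigmented so carries E and passed e to II-5 (ee), so I-4 is Ee.
II-7 is a pigmented offspring of I-3 (Ee) × I-4 (Ee), whose cross gives 1/4 EE : 1/2 Ee : 1/4 ee; conditioning on being pigmented, II-7 is EE with probability 1/3, Ee with probability 2/3.
II-6 is a pigmented offspring of I-3 (Ee) × I-4 (Ee), whose cross gives 1/4 EE : 1/2 Ee : 1/4 ee; conditioning on being pigmented, II-6 is EE with probability 1/3, Ee with probability 2/3.
Summing over parental genotype combinations, P(offspring has genotype Ee) = 2/9·1/2 + 2/9·1/2 + 4/9·1/2 = 4/9.

4/9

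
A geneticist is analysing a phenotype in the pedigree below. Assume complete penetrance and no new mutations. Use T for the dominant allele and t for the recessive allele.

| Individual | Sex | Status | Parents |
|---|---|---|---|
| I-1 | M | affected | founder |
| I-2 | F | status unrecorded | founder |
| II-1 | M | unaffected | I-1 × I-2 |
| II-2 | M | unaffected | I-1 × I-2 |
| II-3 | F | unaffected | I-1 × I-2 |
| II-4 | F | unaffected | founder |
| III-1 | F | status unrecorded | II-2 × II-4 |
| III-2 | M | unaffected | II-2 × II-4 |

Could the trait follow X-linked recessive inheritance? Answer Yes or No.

Yes

A consistent assignment under X-linked recessive exists: I-1 X^t Y, I-2 X^T X^T, II-1 X^T Y, II-2 X^T Y, II-3 X^T X^t, II-4 X^T X^T, III-1 X^T X^T, III-2 X^T Y.
In this assignment every recorded phenotype matches its genotype and every non-founder's genotype is obtainable from its parents' genotypes, so the pedigree is consistent.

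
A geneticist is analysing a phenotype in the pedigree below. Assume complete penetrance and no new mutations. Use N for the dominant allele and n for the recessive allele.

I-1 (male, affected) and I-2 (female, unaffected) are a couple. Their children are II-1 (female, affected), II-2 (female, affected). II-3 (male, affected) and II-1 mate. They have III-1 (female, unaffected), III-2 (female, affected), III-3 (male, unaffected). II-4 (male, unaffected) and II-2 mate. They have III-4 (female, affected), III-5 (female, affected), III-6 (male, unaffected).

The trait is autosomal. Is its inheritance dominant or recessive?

dominant

II-3 and II-1 are both affected yet have an unaffected child III-1. Under a recessive model two affected parents are homozygous and every child would be affected, so the trait cannot be recessive.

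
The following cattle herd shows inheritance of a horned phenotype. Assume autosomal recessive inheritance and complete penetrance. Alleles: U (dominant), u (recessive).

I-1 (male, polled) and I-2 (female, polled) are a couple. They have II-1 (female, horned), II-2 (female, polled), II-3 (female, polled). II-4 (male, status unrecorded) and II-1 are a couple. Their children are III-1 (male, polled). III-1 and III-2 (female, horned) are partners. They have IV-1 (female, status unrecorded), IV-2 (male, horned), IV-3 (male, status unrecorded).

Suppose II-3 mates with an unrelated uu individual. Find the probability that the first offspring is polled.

2/3

I-1 is polled so carries U and passed u to II-1 (uu), so I-1 is Uu.
I-2 is polled so carries U and passed u to II-1 (uu), so I-2 is Uu.
II-3 is a polled offspring of I-1 (Uu) × I-2 (Uu), whose cross gives 1/4 UU : 1/2 Uu : 1/4 uu; conditioning on being polled, II-3 is UU with probability 1/3, Uu with probability 2/3.
Summing over parental genotype combinations, P(offspring is polled) = 1/3·1 + 2/3·1/2 = 2/3.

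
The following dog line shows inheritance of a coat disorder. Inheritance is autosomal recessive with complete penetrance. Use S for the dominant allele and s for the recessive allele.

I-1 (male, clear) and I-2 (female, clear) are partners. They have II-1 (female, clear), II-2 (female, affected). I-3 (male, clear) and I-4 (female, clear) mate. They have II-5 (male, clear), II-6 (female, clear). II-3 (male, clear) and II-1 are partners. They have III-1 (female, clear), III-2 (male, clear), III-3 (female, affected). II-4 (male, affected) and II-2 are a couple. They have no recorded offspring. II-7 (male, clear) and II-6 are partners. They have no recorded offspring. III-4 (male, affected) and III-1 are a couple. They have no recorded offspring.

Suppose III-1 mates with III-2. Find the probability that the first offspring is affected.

II-3 is clear so carries S and passed s to III-3 (ss), so II-3 is Ss.
II-1 is clear so carries S and passed s to III-3 (ss), so II-1 is Ss.
III-1 is a clear offspring of II-3 (Ss) × II-1 (Ss), whose cross gives 1/4 SS : 1/2 Ss : 1/4 ss; conditioning on being clear, III-1 is SS with probability 1/3, Ss with probability 2/3.
III-2 is a clear offspring of II-3 (Ss) × II-1 (Ss), whose cross gives 1/4 SS : 1/2 Ss : 1/4 ss; conditioning on being clear, III-2 is SS with probability 1/3, Ss with probability 2/3.
Summing over parental genotype combinations, P(offspring is affected) = 4/9·1/4 = 1/9.

1/9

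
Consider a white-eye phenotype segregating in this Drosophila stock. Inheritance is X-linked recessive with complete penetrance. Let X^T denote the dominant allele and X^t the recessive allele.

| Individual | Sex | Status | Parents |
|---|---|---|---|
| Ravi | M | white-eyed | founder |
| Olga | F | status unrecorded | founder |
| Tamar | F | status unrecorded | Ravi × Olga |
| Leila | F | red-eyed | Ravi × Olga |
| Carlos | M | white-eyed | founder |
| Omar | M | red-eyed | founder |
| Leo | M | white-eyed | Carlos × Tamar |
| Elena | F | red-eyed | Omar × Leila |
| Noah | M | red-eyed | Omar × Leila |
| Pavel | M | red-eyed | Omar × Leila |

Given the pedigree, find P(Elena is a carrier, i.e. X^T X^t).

Omar is red-eyed, so Omar is X^T Y.
Leila is red-eyed so carries T and received t from Ravi (X^t Y), so Leila is X^T X^t.
Their cross gives offspring ratios 1/2 X^T X^T : 1/2 X^T X^t. Conditioning on Elena being red-eyed, P(X^T X^t) = 1/2 / 1 = 1/2.

1/2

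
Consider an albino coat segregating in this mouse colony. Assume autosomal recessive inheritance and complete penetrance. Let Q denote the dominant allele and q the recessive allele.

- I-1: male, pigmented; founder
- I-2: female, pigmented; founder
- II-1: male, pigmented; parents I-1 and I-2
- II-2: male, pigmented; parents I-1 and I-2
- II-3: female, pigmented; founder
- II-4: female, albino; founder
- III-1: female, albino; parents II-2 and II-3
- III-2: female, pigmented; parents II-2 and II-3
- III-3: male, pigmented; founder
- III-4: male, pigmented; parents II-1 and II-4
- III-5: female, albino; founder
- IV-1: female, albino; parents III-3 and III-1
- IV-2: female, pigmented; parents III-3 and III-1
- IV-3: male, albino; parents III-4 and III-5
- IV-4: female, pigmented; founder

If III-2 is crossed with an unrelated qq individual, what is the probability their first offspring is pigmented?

2/3

II-2 is pigmented so carries Q and passed q to III-1 (qq), so II-2 is Qq.
II-3 is pigmented so carries Q and passed q to III-1 (qq), so II-3 is Qq.
III-2 is a pigmented offspring of II-2 (Qq) × II-3 (Qq), whose cross gives 1/4 QQ : 1/2 Qq : 1/4 qq; conditioning on being pigmented, III-2 is QQ with probability 1/3, Qq with probability 2/3.
Summing over parental genotype combinations, P(offspring is pigmented) = 1/3·1 + 2/3·1/2 = 2/3.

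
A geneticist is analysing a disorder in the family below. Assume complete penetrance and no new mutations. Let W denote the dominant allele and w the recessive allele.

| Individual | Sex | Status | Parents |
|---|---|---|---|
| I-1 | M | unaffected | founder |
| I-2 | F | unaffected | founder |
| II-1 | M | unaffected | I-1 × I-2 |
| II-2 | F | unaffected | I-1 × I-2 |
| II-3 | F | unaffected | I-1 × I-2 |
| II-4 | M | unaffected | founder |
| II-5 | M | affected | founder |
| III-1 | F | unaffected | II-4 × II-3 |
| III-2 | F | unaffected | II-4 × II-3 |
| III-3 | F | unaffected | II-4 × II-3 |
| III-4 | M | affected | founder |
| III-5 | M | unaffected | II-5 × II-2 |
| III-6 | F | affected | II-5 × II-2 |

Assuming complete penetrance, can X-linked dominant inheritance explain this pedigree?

A consistent assignment under X-linked dominant exists: I-1 X^w Y, I-2 X^w X^w, II-1 X^w Y, II-2 X^w X^w, II-3 X^w X^w, II-4 X^w Y, II-5 X^W Y, III-1 X^w X^w, III-2 X^w X^w, III-3 X^w X^w, III-4 X^W Y, III-5 X^w Y, III-6 X^W X^w.
In this assignment every recorded phenotype matches its genotype and every non-founder's genotype is obtainable from its parents' genotypes, so the pedigree is consistent.

Yes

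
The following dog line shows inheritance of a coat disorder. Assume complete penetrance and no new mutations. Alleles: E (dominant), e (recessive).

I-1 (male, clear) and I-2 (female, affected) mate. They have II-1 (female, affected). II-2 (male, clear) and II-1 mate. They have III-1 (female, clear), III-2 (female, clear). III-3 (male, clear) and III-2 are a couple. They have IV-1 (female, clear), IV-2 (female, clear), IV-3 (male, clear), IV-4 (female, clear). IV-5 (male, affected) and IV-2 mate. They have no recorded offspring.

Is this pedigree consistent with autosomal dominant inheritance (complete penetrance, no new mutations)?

A consistent assignment under autosomal dominant exists: I-1 ee, I-2 EE, II-1 Ee, II-2 ee, III-1 ee, III-2 ee, III-3 ee, IV-1 ee, IV-2 ee, IV-3 ee, IV-4 ee, IV-5 EE.
In this assignment every recorded phenotype matches its genotype and every non-founder's genotype is obtainable from its parents' genotypes, so the pedigree is consistent.

Yes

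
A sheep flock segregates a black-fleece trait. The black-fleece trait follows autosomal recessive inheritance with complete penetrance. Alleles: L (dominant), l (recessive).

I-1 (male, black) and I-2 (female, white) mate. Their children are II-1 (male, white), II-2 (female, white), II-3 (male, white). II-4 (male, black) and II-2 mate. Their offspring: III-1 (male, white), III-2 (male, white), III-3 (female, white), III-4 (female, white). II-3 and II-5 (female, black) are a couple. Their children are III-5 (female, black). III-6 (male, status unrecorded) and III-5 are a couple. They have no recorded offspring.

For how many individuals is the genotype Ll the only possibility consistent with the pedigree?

Obligate heterozygotes: II-1 is white so carries L and received l from I-1 (ll), so II-1 is Ll; II-2 is white so carries L and received l from I-1 (ll), so II-2 is Ll; II-3 is white so carries L and received l from I-1 (ll), so II-3 is Ll; III-1 is white so carries L and received l from II-4 (ll), so III-1 is Ll; III-2 is white so carries L and received l from II-4 (ll), so III-2 is Ll; III-3 is white so carries L and received l from II-4 (ll), so III-3 is Ll; III-4 is white so carries L and received l from II-4 (ll), so III-4 is Ll.
Every other individual is either homozygous by phenotype or has at least one consistent homozygous assignment, so the count is 7.

7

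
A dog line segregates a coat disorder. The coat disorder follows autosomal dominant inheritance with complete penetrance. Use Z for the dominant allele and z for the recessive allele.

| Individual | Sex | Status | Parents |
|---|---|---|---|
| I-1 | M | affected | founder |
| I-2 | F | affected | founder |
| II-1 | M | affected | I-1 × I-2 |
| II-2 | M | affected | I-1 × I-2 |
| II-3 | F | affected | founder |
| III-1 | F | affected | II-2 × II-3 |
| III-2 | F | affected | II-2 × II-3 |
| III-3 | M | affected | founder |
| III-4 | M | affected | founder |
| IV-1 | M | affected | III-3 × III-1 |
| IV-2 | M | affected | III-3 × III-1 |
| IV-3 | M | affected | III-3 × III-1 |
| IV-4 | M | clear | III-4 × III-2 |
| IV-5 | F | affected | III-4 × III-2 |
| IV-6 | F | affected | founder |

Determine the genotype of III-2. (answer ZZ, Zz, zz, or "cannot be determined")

From phenotype alone, III-2 is ZZ or Zz.
III-2 is affected so carries Z and passed z to IV-4 (zz), so III-2 is Zz.

Zz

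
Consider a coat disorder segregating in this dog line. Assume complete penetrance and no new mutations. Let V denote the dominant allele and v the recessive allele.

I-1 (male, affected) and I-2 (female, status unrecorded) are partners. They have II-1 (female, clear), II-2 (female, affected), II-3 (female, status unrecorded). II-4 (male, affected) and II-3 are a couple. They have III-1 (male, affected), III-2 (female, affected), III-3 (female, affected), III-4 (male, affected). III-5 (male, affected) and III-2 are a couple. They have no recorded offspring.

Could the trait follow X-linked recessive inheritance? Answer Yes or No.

Yes

A consistent assignment under X-linked recessive exists: I-1 X^v Y, I-2 X^V X^v, II-1 X^V X^v, II-2 X^v X^v, II-3 X^V X^v, II-4 X^v Y, III-1 X^v Y, III-2 X^v X^v, III-3 X^v X^v, III-4 X^v Y, III-5 X^v Y.
In this assignment every recorded phenotype matches its genotype and every non-founder's genotype is obtainable from its parents' genotypes, so the pedigree is consistent.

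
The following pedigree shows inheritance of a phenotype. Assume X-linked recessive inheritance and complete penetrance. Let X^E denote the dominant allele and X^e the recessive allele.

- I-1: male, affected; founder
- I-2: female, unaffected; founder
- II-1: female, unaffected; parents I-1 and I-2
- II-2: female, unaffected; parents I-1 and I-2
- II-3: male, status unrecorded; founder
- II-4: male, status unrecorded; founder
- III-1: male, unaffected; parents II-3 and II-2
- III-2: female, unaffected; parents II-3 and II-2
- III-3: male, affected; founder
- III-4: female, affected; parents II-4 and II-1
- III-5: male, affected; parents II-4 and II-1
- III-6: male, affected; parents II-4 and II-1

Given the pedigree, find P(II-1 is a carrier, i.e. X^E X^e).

1

II-1 is unaffected so carries E and received e from I-1 (X^e Y), so II-1 is X^E X^e, giving P(X^E X^e) = 1.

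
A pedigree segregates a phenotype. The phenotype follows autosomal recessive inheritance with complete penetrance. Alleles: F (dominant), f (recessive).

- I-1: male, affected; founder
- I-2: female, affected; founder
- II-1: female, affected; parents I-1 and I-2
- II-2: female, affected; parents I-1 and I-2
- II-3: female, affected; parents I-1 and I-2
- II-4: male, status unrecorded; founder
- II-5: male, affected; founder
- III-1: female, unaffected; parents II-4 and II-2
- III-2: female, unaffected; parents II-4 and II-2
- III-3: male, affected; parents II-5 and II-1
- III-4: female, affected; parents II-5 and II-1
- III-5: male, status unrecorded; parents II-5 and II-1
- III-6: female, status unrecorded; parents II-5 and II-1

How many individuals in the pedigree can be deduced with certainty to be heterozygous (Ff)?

Obligate heterozygotes: III-1 is unaffected so carries F and received f from II-2 (ff), so III-1 is Ff; III-2 is unaffected so carries F and received f from II-2 (ff), so III-2 is Ff.
Every other individual is either homozygous by phenotype or has at least one consistent homozygous assignment, so the count is 2.

2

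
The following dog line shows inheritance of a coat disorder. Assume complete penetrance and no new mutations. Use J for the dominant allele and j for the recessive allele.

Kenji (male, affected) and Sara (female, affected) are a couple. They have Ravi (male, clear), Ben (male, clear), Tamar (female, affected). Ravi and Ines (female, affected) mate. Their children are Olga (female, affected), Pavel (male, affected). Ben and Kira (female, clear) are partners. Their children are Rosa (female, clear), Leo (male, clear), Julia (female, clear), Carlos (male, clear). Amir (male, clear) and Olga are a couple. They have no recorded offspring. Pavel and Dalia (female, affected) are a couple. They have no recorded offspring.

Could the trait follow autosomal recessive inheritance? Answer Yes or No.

Under autosomal recessive, Ravi (clear, male) cannot arise from Kenji (affected) × Sara (affected).

No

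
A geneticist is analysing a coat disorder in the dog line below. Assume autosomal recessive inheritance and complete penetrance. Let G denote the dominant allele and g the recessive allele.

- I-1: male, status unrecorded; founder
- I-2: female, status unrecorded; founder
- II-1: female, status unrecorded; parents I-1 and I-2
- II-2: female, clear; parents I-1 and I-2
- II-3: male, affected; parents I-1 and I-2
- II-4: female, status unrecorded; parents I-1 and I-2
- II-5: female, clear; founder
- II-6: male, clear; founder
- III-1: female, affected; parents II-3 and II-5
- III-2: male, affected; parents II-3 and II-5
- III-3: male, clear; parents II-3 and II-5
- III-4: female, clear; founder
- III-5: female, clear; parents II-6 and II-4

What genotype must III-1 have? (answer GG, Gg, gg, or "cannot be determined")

III-1 is affected, so III-1 is gg.

gg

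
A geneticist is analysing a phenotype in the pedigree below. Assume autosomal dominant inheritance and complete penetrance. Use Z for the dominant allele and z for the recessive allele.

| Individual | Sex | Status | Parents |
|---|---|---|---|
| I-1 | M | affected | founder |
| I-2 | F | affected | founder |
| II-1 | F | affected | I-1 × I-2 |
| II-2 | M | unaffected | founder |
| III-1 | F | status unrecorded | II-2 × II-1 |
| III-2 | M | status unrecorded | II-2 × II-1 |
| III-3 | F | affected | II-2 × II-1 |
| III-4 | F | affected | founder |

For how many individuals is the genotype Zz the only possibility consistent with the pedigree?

1

Obligate heterozygotes: III-3 is affected so carries Z and received z from II-2 (zz), so III-3 is Zz.
Every other individual is either homozygous by phenotype or has at least one consistent homozygous assignment, so the count is 1.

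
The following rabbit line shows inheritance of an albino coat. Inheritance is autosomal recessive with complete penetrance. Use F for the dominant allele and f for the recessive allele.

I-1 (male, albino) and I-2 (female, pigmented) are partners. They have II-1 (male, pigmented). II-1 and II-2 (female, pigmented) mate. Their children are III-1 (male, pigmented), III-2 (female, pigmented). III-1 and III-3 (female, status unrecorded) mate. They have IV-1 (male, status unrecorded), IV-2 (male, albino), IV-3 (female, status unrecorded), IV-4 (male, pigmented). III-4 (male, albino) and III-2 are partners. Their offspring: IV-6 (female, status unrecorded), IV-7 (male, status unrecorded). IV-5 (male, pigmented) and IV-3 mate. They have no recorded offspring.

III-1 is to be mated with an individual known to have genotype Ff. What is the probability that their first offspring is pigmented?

III-1 is pigmented so carries F and passed f to IV-2 (ff), so III-1 is Ff.
The cross gives 1/4 FF : 1/2 Ff : 1/4 ff, so P(offspring is pigmented) = 3/4.

3/4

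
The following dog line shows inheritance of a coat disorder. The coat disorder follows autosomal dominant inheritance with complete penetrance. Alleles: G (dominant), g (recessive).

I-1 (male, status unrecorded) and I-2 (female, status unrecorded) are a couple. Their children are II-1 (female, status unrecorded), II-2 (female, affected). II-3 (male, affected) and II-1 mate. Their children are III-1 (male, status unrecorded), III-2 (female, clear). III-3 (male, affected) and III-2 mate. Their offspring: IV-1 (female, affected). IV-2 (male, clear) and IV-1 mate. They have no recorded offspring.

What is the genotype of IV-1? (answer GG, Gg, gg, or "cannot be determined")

From phenotype alone, IV-1 is GG or Gg.
IV-1 is affected so carries G and received g from III-2 (gg), so IV-1 is Gg.

Gg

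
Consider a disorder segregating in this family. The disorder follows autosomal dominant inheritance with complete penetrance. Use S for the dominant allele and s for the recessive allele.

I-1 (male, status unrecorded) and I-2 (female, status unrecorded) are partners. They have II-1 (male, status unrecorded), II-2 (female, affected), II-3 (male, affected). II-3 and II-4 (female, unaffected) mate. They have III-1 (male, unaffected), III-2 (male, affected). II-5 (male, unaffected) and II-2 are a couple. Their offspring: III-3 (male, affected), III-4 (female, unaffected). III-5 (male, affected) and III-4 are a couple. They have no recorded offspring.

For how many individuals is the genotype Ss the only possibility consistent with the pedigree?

4

Obligate heterozygotes: II-2 is affected so carries S and passed s to III-4 (ss), so II-2 is Ss; II-3 is affected so carries S and passed s to III-1 (ss), so II-3 is Ss; III-2 is affected so carries S and received s from II-4 (ss), so III-2 is Ss; III-3 is affected so carries S and received s from II-5 (ss), so III-3 is Ss.
Every other individual is either homozygous by phenotype or has at least one consistent homozygous assignment, so the count is 4.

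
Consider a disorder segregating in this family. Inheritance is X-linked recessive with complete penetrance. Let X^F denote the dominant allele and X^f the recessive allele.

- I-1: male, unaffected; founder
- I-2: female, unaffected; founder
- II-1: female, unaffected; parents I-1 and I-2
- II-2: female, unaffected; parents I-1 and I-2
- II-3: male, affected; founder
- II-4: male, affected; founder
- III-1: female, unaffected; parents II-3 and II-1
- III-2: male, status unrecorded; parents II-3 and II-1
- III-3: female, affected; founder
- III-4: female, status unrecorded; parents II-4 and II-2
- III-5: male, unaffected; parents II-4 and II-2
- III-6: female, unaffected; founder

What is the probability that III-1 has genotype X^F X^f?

1

III-1 is unaffected so carries F and received f from II-3 (X^f Y), so III-1 is X^F X^f, giving P(X^F X^f) = 1.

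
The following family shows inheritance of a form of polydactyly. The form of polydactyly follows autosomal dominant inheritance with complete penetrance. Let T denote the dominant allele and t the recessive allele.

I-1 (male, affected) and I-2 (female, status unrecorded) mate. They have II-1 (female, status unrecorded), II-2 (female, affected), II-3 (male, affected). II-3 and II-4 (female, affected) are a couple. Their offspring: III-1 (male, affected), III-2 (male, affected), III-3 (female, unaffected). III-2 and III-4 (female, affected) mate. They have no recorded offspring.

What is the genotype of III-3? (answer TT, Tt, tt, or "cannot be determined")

tt

III-3 is unaffected, so III-3 is tt.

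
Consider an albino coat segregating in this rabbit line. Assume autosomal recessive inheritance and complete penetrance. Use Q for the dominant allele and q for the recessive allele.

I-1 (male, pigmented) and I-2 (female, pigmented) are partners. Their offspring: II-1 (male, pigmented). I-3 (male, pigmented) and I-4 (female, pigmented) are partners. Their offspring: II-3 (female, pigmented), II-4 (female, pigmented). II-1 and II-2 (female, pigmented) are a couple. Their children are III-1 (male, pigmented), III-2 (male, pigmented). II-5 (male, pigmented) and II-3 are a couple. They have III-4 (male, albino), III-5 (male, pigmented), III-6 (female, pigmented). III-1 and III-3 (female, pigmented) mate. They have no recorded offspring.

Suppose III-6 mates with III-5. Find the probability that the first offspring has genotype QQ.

4/9

II-5 is pigmented so carries Q and passed q to III-4 (qq), so II-5 is Qq.
II-3 is pigmented so carries Q and passed q to III-4 (qq), so II-3 is Qq.
III-6 is a pigmented offspring of II-5 (Qq) × II-3 (Qq), whose cross gives 1/4 QQ : 1/2 Qq : 1/4 qq; conditioning on being pigmented, III-6 is QQ with probability 1/3, Qq with probability 2/3.
III-5 is a pigmented offspring of II-5 (Qq) × II-3 (Qq), whose cross gives 1/4 QQ : 1/2 Qq : 1/4 qq; conditioning on being pigmented, III-5 is QQ with probability 1/3, Qq with probability 2/3.
Summing over parental genotype combinations, P(offspring has genotype QQ) = 1/9·1 + 2/9·1/2 + 2/9·1/2 + 4/9·1/4 = 4/9.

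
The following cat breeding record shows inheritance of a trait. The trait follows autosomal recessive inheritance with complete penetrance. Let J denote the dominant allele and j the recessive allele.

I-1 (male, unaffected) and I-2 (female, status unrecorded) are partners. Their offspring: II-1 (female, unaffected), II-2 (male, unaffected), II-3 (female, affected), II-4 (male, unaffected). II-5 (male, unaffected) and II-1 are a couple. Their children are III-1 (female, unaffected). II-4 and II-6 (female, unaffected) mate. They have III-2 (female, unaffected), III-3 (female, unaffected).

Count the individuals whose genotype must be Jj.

1

Obligate heterozygotes: I-1 is unaffected so carries J and passed j to II-3 (jj), so I-1 is Jj.
Every other individual is either homozygous by phenotype or has at least one consistent homozygous assignment, so the count is 1.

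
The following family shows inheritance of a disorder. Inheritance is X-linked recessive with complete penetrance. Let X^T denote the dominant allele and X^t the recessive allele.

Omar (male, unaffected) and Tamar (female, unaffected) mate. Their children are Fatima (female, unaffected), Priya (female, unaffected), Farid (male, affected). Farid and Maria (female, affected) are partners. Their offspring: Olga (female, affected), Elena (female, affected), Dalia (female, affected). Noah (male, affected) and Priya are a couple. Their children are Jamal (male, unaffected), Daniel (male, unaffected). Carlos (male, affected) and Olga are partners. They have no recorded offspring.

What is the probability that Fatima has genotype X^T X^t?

Omar is unaffected, so Omar is X^T Y.
Tamar is unaffected so carries T and passed t to Farid (X^t Y), so Tamar is X^T X^t.
Their cross gives offspring ratios 1/2 X^T X^T : 1/2 X^T X^t. Conditioning on Fatima being unaffected, P(X^T X^t) = 1/2 / 1 = 1/2.

1/2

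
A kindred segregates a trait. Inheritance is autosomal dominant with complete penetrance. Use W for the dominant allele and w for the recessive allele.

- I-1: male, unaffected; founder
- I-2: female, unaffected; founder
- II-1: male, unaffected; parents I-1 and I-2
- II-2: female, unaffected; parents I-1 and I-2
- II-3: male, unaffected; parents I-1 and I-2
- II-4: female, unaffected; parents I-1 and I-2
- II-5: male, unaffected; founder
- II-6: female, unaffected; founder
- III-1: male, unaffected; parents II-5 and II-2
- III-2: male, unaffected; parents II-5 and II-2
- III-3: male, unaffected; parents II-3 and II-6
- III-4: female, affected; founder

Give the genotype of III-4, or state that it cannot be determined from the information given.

cannot be determined

III-4's phenotype allows WW or Ww, and no parent or child forces a single allele at both positions; consistent genotype assignments exist with III-4 as WW or Ww.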